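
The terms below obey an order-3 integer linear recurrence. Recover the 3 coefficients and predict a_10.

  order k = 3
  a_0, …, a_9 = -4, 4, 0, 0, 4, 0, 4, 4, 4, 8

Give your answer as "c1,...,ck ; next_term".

  a_3 = 0·0 + 1·4 + 1·-4 = 0
  a_4 = 0·0 + 1·0 + 1·4 = 4
  a_5 = 0·4 + 1·0 + 1·0 = 0
  a_6 = 0·0 + 1·4 + 1·0 = 4
  a_7 = 0·4 + 1·0 + 1·4 = 4
  a_8 = 0·4 + 1·4 + 1·0 = 4
  a_9 = 0·4 + 1·4 + 1·4 = 8
  a_10 = 0·8 + 1·4 + 1·4 = 8

0,1,1 ; 8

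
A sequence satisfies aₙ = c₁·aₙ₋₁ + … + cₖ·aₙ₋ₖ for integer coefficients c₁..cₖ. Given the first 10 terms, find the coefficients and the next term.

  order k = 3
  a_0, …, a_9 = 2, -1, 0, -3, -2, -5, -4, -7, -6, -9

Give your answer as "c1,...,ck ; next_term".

1,1,-1 ; -8

  a_3 = 1·0 + 1·-1 + -1·2 = -3
  a_4 = 1·-3 + 1·0 + -1·-1 = -2
  a_5 = 1·-2 + 1·-3 + -1·0 = -5
  a_6 = 1·-5 + 1·-2 + -1·-3 = -4
  a_7 = 1·-4 + 1·-5 + -1·-2 = -7
  a_8 = 1·-7 + 1·-4 + -1·-5 = -6
  a_9 = 1·-6 + 1·-7 + -1·-4 = -9
  a_10 = 1·-9 + 1·-6 + -1·-7 = -8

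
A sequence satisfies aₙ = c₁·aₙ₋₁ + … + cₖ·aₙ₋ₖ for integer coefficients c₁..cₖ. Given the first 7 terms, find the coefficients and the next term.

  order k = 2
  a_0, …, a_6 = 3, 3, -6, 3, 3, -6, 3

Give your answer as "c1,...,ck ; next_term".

-1,-1 ; 3

  a_2 = -1·3 + -1·3 = -6
  a_3 = -1·-6 + -1·3 = 3
  a_4 = -1·3 + -1·-6 = 3
  a_5 = -1·3 + -1·3 = -6
  a_6 = -1·-6 + -1·3 = 3
  a_7 = -1·3 + -1·-6 = 3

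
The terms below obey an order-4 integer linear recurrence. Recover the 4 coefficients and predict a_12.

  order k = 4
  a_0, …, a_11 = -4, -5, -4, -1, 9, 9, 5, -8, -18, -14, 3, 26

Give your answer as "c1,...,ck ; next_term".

  a_4 = 0·-1 + 0·-4 + -1·-5 + -1·-4 = 9
  a_5 = 0·9 + 0·-1 + -1·-4 + -1·-5 = 9
  a_6 = 0·9 + 0·9 + -1·-1 + -1·-4 = 5
  a_7 = 0·5 + 0·9 + -1·9 + -1·-1 = -8
  a_8 = 0·-8 + 0·5 + -1·9 + -1·9 = -18
  a_9 = 0·-18 + 0·-8 + -1·5 + -1·9 = -14
  a_10 = 0·-14 + 0·-18 + -1·-8 + -1·5 = 3
  a_11 = 0·3 + 0·-14 + -1·-18 + -1·-8 = 26
  a_12 = 0·26 + 0·3 + -1·-14 + -1·-18 = 32

0,0,-1,-1 ; 32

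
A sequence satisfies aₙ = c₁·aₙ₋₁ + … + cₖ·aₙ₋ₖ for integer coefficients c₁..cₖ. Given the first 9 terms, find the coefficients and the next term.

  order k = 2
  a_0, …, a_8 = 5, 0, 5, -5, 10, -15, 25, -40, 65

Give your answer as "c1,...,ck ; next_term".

-1,1 ; -105

  a_2 = -1·0 + 1·5 = 5
  a_3 = -1·5 + 1·0 = -5
  a_4 = -1·-5 + 1·5 = 10
  a_5 = -1·10 + 1·-5 = -15
  a_6 = -1·-15 + 1·10 = 25
  a_7 = -1·25 + 1·-15 = -40
  a_8 = -1·-40 + 1·25 = 65
  a_9 = -1·65 + 1·-40 = -105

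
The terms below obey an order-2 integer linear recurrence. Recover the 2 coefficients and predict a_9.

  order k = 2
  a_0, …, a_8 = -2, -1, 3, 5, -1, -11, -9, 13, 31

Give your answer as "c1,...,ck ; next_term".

  a_2 = 1·-1 + -2·-2 = 3
  a_3 = 1·3 + -2·-1 = 5
  a_4 = 1·5 + -2·3 = -1
  a_5 = 1·-1 + -2·5 = -11
  a_6 = 1·-11 + -2·-1 = -9
  a_7 = 1·-9 + -2·-11 = 13
  a_8 = 1·13 + -2·-9 = 31
  a_9 = 1·31 + -2·13 = 5

1,-2 ; 5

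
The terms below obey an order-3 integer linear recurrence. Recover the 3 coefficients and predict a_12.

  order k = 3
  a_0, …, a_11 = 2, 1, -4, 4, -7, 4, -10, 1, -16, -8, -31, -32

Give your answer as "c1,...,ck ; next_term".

0,2,1 ; -70

  a_3 = 0·-4 + 2·1 + 1·2 = 4
  a_4 = 0·4 + 2·-4 + 1·1 = -7
  a_5 = 0·-7 + 2·4 + 1·-4 = 4
  a_6 = 0·4 + 2·-7 + 1·4 = -10
  a_7 = 0·-10 + 2·4 + 1·-7 = 1
  a_8 = 0·1 + 2·-10 + 1·4 = -16
  a_9 = 0·-16 + 2·1 + 1·-10 = -8
  a_10 = 0·-8 + 2·-16 + 1·1 = -31
  a_11 = 0·-31 + 2·-8 + 1·-16 = -32
  a_12 = 0·-32 + 2·-31 + 1·-8 = -70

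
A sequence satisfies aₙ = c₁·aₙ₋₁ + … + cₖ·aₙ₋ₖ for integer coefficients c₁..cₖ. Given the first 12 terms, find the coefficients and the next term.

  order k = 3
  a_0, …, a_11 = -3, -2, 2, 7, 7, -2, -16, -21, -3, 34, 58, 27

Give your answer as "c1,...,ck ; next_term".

1,-1,-1 ; -65

  a_3 = 1·2 + -1·-2 + -1·-3 = 7
  a_4 = 1·7 + -1·2 + -1·-2 = 7
  a_5 = 1·7 + -1·7 + -1·2 = -2
  a_6 = 1·-2 + -1·7 + -1·7 = -16
  a_7 = 1·-16 + -1·-2 + -1·7 = -21
  a_8 = 1·-21 + -1·-16 + -1·-2 = -3
  a_9 = 1·-3 + -1·-21 + -1·-16 = 34
  a_10 = 1·34 + -1·-3 + -1·-21 = 58
  a_11 = 1·58 + -1·34 + -1·-3 = 27
  a_12 = 1·27 + -1·58 + -1·34 = -65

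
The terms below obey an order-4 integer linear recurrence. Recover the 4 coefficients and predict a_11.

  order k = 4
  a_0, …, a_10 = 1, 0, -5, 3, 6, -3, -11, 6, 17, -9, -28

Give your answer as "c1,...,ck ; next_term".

0,-1,0,1 ; 15

  a_4 = 0·3 + -1·-5 + 0·0 + 1·1 = 6
  a_5 = 0·6 + -1·3 + 0·-5 + 1·0 = -3
  a_6 = 0·-3 + -1·6 + 0·3 + 1·-5 = -11
  a_7 = 0·-11 + -1·-3 + 0·6 + 1·3 = 6
  a_8 = 0·6 + -1·-11 + 0·-3 + 1·6 = 17
  a_9 = 0·17 + -1·6 + 0·-11 + 1·-3 = -9
  a_10 = 0·-9 + -1·17 + 0·6 + 1·-11 = -28
  a_11 = 0·-28 + -1·-9 + 0·17 + 1·6 = 15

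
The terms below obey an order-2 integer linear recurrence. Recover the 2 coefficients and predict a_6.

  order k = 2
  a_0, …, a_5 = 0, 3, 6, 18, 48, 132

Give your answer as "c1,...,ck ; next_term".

  a_2 = 2·3 + 2·0 = 6
  a_3 = 2·6 + 2·3 = 18
  a_4 = 2·18 + 2·6 = 48
  a_5 = 2·48 + 2·18 = 132
  a_6 = 2·132 + 2·48 = 360

2,2 ; 360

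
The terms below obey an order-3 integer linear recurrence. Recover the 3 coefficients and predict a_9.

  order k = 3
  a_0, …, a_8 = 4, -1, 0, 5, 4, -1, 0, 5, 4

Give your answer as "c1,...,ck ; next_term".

1,-1,1 ; -1

  a_3 = 1·0 + -1·-1 + 1·4 = 5
  a_4 = 1·5 + -1·0 + 1·-1 = 4
  a_5 = 1·4 + -1·5 + 1·0 = -1
  a_6 = 1·-1 + -1·4 + 1·5 = 0
  a_7 = 1·0 + -1·-1 + 1·4 = 5
  a_8 = 1·5 + -1·0 + 1·-1 = 4
  a_9 = 1·4 + -1·5 + 1·0 = -1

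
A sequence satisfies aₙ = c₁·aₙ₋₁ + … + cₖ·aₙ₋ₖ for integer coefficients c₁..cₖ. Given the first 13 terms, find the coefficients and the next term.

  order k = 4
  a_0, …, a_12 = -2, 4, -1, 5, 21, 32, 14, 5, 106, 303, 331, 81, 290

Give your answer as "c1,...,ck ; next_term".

2,-3,3,2 ; 1936

  a_4 = 2·5 + -3·-1 + 3·4 + 2·-2 = 21
  a_5 = 2·21 + -3·5 + 3·-1 + 2·4 = 32
  a_6 = 2·32 + -3·21 + 3·5 + 2·-1 = 14
  a_7 = 2·14 + -3·32 + 3·21 + 2·5 = 5
  a_8 = 2·5 + -3·14 + 3·32 + 2·21 = 106
  a_9 = 2·106 + -3·5 + 3·14 + 2·32 = 303
  a_10 = 2·303 + -3·106 + 3·5 + 2·14 = 331
  a_11 = 2·331 + -3·303 + 3·106 + 2·5 = 81
  a_12 = 2·81 + -3·331 + 3·303 + 2·106 = 290
  a_13 = 2·290 + -3·81 + 3·331 + 2·303 = 1936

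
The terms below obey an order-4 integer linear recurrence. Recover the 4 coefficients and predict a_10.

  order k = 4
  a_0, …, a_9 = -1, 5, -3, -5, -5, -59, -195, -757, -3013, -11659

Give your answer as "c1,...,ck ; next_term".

  a_4 = 3·-5 + 3·-3 + 3·5 + -4·-1 = -5
  a_5 = 3·-5 + 3·-5 + 3·-3 + -4·5 = -59
  a_6 = 3·-59 + 3·-5 + 3·-5 + -4·-3 = -195
  a_7 = 3·-195 + 3·-59 + 3·-5 + -4·-5 = -757
  a_8 = 3·-757 + 3·-195 + 3·-59 + -4·-5 = -3013
  a_9 = 3·-3013 + 3·-757 + 3·-195 + -4·-59 = -11659
  a_10 = 3·-11659 + 3·-3013 + 3·-757 + -4·-195 = -45507

3,3,3,-4 ; -45507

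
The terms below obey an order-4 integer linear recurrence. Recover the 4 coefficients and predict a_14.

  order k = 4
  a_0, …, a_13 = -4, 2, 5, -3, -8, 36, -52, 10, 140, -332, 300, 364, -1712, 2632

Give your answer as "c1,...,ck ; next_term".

-2,-2,2,2 ; -512

  a_4 = -2·-3 + -2·5 + 2·2 + 2·-4 = -8
  a_5 = -2·-8 + -2·-3 + 2·5 + 2·2 = 36
  a_6 = -2·36 + -2·-8 + 2·-3 + 2·5 = -52
  a_7 = -2·-52 + -2·36 + 2·-8 + 2·-3 = 10
  a_8 = -2·10 + -2·-52 + 2·36 + 2·-8 = 140
  a_9 = -2·140 + -2·10 + 2·-52 + 2·36 = -332
  a_10 = -2·-332 + -2·140 + 2·10 + 2·-52 = 300
  a_11 = -2·300 + -2·-332 + 2·140 + 2·10 = 364
  a_12 = -2·364 + -2·300 + 2·-332 + 2·140 = -1712
  a_13 = -2·-1712 + -2·364 + 2·300 + 2·-332 = 2632
  a_14 = -2·2632 + -2·-1712 + 2·364 + 2·300 = -512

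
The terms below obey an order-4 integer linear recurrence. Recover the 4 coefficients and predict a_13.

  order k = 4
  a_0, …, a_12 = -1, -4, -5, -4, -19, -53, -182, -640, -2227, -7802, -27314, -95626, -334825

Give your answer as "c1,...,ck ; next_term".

  a_4 = 3·-4 + 2·-5 + 0·-4 + -3·-1 = -19
  a_5 = 3·-19 + 2·-4 + 0·-5 + -3·-4 = -53
  a_6 = 3·-53 + 2·-19 + 0·-4 + -3·-5 = -182
  a_7 = 3·-182 + 2·-53 + 0·-19 + -3·-4 = -640
  a_8 = 3·-640 + 2·-182 + 0·-53 + -3·-19 = -2227
  a_9 = 3·-2227 + 2·-640 + 0·-182 + -3·-53 = -7802
  a_10 = 3·-7802 + 2·-2227 + 0·-640 + -3·-182 = -27314
  a_11 = 3·-27314 + 2·-7802 + 0·-2227 + -3·-640 = -95626
  a_12 = 3·-95626 + 2·-27314 + 0·-7802 + -3·-2227 = -334825
  a_13 = 3·-334825 + 2·-95626 + 0·-27314 + -3·-7802 = -1172321

3,2,0,-3 ; -1172321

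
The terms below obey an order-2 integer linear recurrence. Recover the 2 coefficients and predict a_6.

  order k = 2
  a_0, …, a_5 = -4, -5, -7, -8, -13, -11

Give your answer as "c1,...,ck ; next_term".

  a_2 = -1·-5 + 3·-4 = -7
  a_3 = -1·-7 + 3·-5 = -8
  a_4 = -1·-8 + 3·-7 = -13
  a_5 = -1·-13 + 3·-8 = -11
  a_6 = -1·-11 + 3·-13 = -28

-1,3 ; -28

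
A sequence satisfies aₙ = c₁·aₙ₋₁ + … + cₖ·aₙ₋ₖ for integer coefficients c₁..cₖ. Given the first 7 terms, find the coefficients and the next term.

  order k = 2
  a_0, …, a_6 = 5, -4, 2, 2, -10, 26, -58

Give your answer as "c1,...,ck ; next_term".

  a_2 = -3·-4 + -2·5 = 2
  a_3 = -3·2 + -2·-4 = 2
  a_4 = -3·2 + -2·2 = -10
  a_5 = -3·-10 + -2·2 = 26
  a_6 = -3·26 + -2·-10 = -58
  a_7 = -3·-58 + -2·26 = 122

-3,-2 ; 122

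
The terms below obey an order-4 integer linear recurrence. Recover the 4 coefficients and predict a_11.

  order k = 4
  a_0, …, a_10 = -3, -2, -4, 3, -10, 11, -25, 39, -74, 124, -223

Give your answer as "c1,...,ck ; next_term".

  a_4 = -1·3 + 1·-4 + 0·-2 + 1·-3 = -10
  a_5 = -1·-10 + 1·3 + 0·-4 + 1·-2 = 11
  a_6 = -1·11 + 1·-10 + 0·3 + 1·-4 = -25
  a_7 = -1·-25 + 1·11 + 0·-10 + 1·3 = 39
  a_8 = -1·39 + 1·-25 + 0·11 + 1·-10 = -74
  a_9 = -1·-74 + 1·39 + 0·-25 + 1·11 = 124
  a_10 = -1·124 + 1·-74 + 0·39 + 1·-25 = -223
  a_11 = -1·-223 + 1·124 + 0·-74 + 1·39 = 386

-1,1,0,1 ; 386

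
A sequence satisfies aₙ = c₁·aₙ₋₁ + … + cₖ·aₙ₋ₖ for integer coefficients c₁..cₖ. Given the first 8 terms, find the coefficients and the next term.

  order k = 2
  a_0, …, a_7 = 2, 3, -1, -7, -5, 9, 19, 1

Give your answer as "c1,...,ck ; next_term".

  a_2 = 1·3 + -2·2 = -1
  a_3 = 1·-1 + -2·3 = -7
  a_4 = 1·-7 + -2·-1 = -5
  a_5 = 1·-5 + -2·-7 = 9
  a_6 = 1·9 + -2·-5 = 19
  a_7 = 1·19 + -2·9 = 1
  a_8 = 1·1 + -2·19 = -37

1,-2 ; -37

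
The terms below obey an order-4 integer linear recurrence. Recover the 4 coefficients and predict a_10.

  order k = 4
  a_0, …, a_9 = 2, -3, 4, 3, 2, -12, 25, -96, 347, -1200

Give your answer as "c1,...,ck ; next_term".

  a_4 = -3·3 + 1·4 + -3·-3 + -1·2 = 2
  a_5 = -3·2 + 1·3 + -3·4 + -1·-3 = -12
  a_6 = -3·-12 + 1·2 + -3·3 + -1·4 = 25
  a_7 = -3·25 + 1·-12 + -3·2 + -1·3 = -96
  a_8 = -3·-96 + 1·25 + -3·-12 + -1·2 = 347
  a_9 = -3·347 + 1·-96 + -3·25 + -1·-12 = -1200
  a_10 = -3·-1200 + 1·347 + -3·-96 + -1·25 = 4210

-3,1,-3,-1 ; 4210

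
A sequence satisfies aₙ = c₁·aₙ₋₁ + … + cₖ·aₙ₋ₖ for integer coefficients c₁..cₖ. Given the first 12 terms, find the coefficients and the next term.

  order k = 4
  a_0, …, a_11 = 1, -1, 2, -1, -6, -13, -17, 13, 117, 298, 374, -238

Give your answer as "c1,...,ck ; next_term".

2,-2,-3,-3 ; -2469

  a_4 = 2·-1 + -2·2 + -3·-1 + -3·1 = -6
  a_5 = 2·-6 + -2·-1 + -3·2 + -3·-1 = -13
  a_6 = 2·-13 + -2·-6 + -3·-1 + -3·2 = -17
  a_7 = 2·-17 + -2·-13 + -3·-6 + -3·-1 = 13
  a_8 = 2·13 + -2·-17 + -3·-13 + -3·-6 = 117
  a_9 = 2·117 + -2·13 + -3·-17 + -3·-13 = 298
  a_10 = 2·298 + -2·117 + -3·13 + -3·-17 = 374
  a_11 = 2·374 + -2·298 + -3·117 + -3·13 = -238
  a_12 = 2·-238 + -2·374 + -3·298 + -3·117 = -2469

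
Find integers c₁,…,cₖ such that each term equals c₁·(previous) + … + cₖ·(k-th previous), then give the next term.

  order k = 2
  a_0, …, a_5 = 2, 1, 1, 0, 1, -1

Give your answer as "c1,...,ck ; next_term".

  a_2 = -1·1 + 1·2 = 1
  a_3 = -1·1 + 1·1 = 0
  a_4 = -1·0 + 1·1 = 1
  a_5 = -1·1 + 1·0 = -1
  a_6 = -1·-1 + 1·1 = 2

-1,1 ; 2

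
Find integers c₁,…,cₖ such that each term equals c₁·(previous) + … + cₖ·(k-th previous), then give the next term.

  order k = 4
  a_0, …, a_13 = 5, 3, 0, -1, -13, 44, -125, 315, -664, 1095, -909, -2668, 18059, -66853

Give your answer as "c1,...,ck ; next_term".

-4,-4,1,-4 ; 196144

  a_4 = -4·-1 + -4·0 + 1·3 + -4·5 = -13
  a_5 = -4·-13 + -4·-1 + 1·0 + -4·3 = 44
  a_6 = -4·44 + -4·-13 + 1·-1 + -4·0 = -125
  a_7 = -4·-125 + -4·44 + 1·-13 + -4·-1 = 315
  a_8 = -4·315 + -4·-125 + 1·44 + -4·-13 = -664
  a_9 = -4·-664 + -4·315 + 1·-125 + -4·44 = 1095
  a_10 = -4·1095 + -4·-664 + 1·315 + -4·-125 = -909
  a_11 = -4·-909 + -4·1095 + 1·-664 + -4·315 = -2668
  a_12 = -4·-2668 + -4·-909 + 1·1095 + -4·-664 = 18059
  a_13 = -4·18059 + -4·-2668 + 1·-909 + -4·1095 = -66853
  a_14 = -4·-66853 + -4·18059 + 1·-2668 + -4·-909 = 196144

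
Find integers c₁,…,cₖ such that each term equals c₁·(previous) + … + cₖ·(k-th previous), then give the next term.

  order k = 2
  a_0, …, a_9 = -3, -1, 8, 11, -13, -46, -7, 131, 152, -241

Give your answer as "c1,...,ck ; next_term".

  a_2 = 1·-1 + -3·-3 = 8
  a_3 = 1·8 + -3·-1 = 11
  a_4 = 1·11 + -3·8 = -13
  a_5 = 1·-13 + -3·11 = -46
  a_6 = 1·-46 + -3·-13 = -7
  a_7 = 1·-7 + -3·-46 = 131
  a_8 = 1·131 + -3·-7 = 152
  a_9 = 1·152 + -3·131 = -241
  a_10 = 1·-241 + -3·152 = -697

1,-3 ; -697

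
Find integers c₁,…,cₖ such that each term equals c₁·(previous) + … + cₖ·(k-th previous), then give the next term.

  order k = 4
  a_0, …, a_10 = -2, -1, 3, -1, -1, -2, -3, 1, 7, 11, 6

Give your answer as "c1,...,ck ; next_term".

1,-1,-1,-1 ; -13

  a_4 = 1·-1 + -1·3 + -1·-1 + -1·-2 = -1
  a_5 = 1·-1 + -1·-1 + -1·3 + -1·-1 = -2
  a_6 = 1·-2 + -1·-1 + -1·-1 + -1·3 = -3
  a_7 = 1·-3 + -1·-2 + -1·-1 + -1·-1 = 1
  a_8 = 1·1 + -1·-3 + -1·-2 + -1·-1 = 7
  a_9 = 1·7 + -1·1 + -1·-3 + -1·-2 = 11
  a_10 = 1·11 + -1·7 + -1·1 + -1·-3 = 6
  a_11 = 1·6 + -1·11 + -1·7 + -1·1 = -13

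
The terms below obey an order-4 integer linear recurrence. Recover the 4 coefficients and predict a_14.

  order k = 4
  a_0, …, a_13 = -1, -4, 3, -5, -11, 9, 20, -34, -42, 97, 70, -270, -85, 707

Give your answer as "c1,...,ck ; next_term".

0,-2,1,1 ; -30

  a_4 = 0·-5 + -2·3 + 1·-4 + 1·-1 = -11
  a_5 = 0·-11 + -2·-5 + 1·3 + 1·-4 = 9
  a_6 = 0·9 + -2·-11 + 1·-5 + 1·3 = 20
  a_7 = 0·20 + -2·9 + 1·-11 + 1·-5 = -34
  a_8 = 0·-34 + -2·20 + 1·9 + 1·-11 = -42
  a_9 = 0·-42 + -2·-34 + 1·20 + 1·9 = 97
  a_10 = 0·97 + -2·-42 + 1·-34 + 1·20 = 70
  a_11 = 0·70 + -2·97 + 1·-42 + 1·-34 = -270
  a_12 = 0·-270 + -2·70 + 1·97 + 1·-42 = -85
  a_13 = 0·-85 + -2·-270 + 1·70 + 1·97 = 707
  a_14 = 0·707 + -2·-85 + 1·-270 + 1·70 = -30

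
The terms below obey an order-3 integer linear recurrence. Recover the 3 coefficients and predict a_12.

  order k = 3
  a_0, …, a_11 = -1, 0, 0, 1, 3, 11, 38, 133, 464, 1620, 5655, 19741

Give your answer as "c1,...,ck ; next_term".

3,2,-1 ; 68913

  a_3 = 3·0 + 2·0 + -1·-1 = 1
  a_4 = 3·1 + 2·0 + -1·0 = 3
  a_5 = 3·3 + 2·1 + -1·0 = 11
  a_6 = 3·11 + 2·3 + -1·1 = 38
  a_7 = 3·38 + 2·11 + -1·3 = 133
  a_8 = 3·133 + 2·38 + -1·11 = 464
  a_9 = 3·464 + 2·133 + -1·38 = 1620
  a_10 = 3·1620 + 2·464 + -1·133 = 5655
  a_11 = 3·5655 + 2·1620 + -1·464 = 19741
  a_12 = 3·19741 + 2·5655 + -1·1620 = 68913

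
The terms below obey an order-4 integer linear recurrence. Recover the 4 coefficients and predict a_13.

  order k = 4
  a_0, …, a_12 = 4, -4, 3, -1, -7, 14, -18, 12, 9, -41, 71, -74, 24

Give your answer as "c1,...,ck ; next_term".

-1,0,1,-1 ; 88

  a_4 = -1·-1 + 0·3 + 1·-4 + -1·4 = -7
  a_5 = -1·-7 + 0·-1 + 1·3 + -1·-4 = 14
  a_6 = -1·14 + 0·-7 + 1·-1 + -1·3 = -18
  a_7 = -1·-18 + 0·14 + 1·-7 + -1·-1 = 12
  a_8 = -1·12 + 0·-18 + 1·14 + -1·-7 = 9
  a_9 = -1·9 + 0·12 + 1·-18 + -1·14 = -41
  a_10 = -1·-41 + 0·9 + 1·12 + -1·-18 = 71
  a_11 = -1·71 + 0·-41 + 1·9 + -1·12 = -74
  a_12 = -1·-74 + 0·71 + 1·-41 + -1·9 = 24
  a_13 = -1·24 + 0·-74 + 1·71 + -1·-41 = 88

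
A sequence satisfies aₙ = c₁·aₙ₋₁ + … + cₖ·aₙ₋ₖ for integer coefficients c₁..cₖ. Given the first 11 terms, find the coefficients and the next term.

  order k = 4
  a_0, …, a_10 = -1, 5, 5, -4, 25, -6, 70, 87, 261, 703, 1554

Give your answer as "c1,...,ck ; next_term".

  a_4 = 1·-4 + 4·5 + 1·5 + -4·-1 = 25
  a_5 = 1·25 + 4·-4 + 1·5 + -4·5 = -6
  a_6 = 1·-6 + 4·25 + 1·-4 + -4·5 = 70
  a_7 = 1·70 + 4·-6 + 1·25 + -4·-4 = 87
  a_8 = 1·87 + 4·70 + 1·-6 + -4·25 = 261
  a_9 = 1·261 + 4·87 + 1·70 + -4·-6 = 703
  a_10 = 1·703 + 4·261 + 1·87 + -4·70 = 1554
  a_11 = 1·1554 + 4·703 + 1·261 + -4·87 = 4279

1,4,1,-4 ; 4279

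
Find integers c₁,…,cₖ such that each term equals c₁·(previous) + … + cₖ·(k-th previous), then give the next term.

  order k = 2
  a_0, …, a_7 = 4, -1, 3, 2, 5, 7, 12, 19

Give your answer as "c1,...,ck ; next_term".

  a_2 = 1·-1 + 1·4 = 3
  a_3 = 1·3 + 1·-1 = 2
  a_4 = 1·2 + 1·3 = 5
  a_5 = 1·5 + 1·2 = 7
  a_6 = 1·7 + 1·5 = 12
  a_7 = 1·12 + 1·7 = 19
  a_8 = 1·19 + 1·12 = 31

1,1 ; 31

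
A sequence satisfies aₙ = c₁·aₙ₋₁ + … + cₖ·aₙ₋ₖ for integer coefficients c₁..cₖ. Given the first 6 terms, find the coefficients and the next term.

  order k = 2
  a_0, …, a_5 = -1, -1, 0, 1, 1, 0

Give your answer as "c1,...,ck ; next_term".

  a_2 = 1·-1 + -1·-1 = 0
  a_3 = 1·0 + -1·-1 = 1
  a_4 = 1·1 + -1·0 = 1
  a_5 = 1·1 + -1·1 = 0
  a_6 = 1·0 + -1·1 = -1

1,-1 ; -1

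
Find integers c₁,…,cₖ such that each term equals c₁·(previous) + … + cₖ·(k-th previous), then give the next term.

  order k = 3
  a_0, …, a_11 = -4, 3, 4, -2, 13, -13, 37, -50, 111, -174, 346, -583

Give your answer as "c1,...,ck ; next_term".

-1,2,1 ; 1101

  a_3 = -1·4 + 2·3 + 1·-4 = -2
  a_4 = -1·-2 + 2·4 + 1·3 = 13
  a_5 = -1·13 + 2·-2 + 1·4 = -13
  a_6 = -1·-13 + 2·13 + 1·-2 = 37
  a_7 = -1·37 + 2·-13 + 1·13 = -50
  a_8 = -1·-50 + 2·37 + 1·-13 = 111
  a_9 = -1·111 + 2·-50 + 1·37 = -174
  a_10 = -1·-174 + 2·111 + 1·-50 = 346
  a_11 = -1·346 + 2·-174 + 1·111 = -583
  a_12 = -1·-583 + 2·346 + 1·-174 = 1101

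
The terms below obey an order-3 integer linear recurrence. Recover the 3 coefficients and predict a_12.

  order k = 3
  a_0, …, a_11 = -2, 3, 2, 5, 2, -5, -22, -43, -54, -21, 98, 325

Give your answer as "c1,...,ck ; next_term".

  a_3 = 2·2 + -1·3 + -2·-2 = 5
  a_4 = 2·5 + -1·2 + -2·3 = 2
  a_5 = 2·2 + -1·5 + -2·2 = -5
  a_6 = 2·-5 + -1·2 + -2·5 = -22
  a_7 = 2·-22 + -1·-5 + -2·2 = -43
  a_8 = 2·-43 + -1·-22 + -2·-5 = -54
  a_9 = 2·-54 + -1·-43 + -2·-22 = -21
  a_10 = 2·-21 + -1·-54 + -2·-43 = 98
  a_11 = 2·98 + -1·-21 + -2·-54 = 325
  a_12 = 2·325 + -1·98 + -2·-21 = 594

2,-1,-2 ; 594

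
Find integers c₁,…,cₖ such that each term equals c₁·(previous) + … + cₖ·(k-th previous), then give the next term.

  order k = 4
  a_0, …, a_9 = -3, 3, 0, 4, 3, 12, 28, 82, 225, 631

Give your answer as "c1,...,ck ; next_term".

3,0,-2,1 ; 1757

  a_4 = 3·4 + 0·0 + -2·3 + 1·-3 = 3
  a_5 = 3·3 + 0·4 + -2·0 + 1·3 = 12
  a_6 = 3·12 + 0·3 + -2·4 + 1·0 = 28
  a_7 = 3·28 + 0·12 + -2·3 + 1·4 = 82
  a_8 = 3·82 + 0·28 + -2·12 + 1·3 = 225
  a_9 = 3·225 + 0·82 + -2·28 + 1·12 = 631
  a_10 = 3·631 + 0·225 + -2·82 + 1·28 = 1757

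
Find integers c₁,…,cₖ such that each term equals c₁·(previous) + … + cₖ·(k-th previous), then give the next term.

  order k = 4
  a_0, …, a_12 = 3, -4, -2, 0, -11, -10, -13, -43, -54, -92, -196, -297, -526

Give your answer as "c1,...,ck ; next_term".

  a_4 = 0·0 + 1·-2 + 3·-4 + 1·3 = -11
  a_5 = 0·-11 + 1·0 + 3·-2 + 1·-4 = -10
  a_6 = 0·-10 + 1·-11 + 3·0 + 1·-2 = -13
  a_7 = 0·-13 + 1·-10 + 3·-11 + 1·0 = -43
  a_8 = 0·-43 + 1·-13 + 3·-10 + 1·-11 = -54
  a_9 = 0·-54 + 1·-43 + 3·-13 + 1·-10 = -92
  a_10 = 0·-92 + 1·-54 + 3·-43 + 1·-13 = -196
  a_11 = 0·-196 + 1·-92 + 3·-54 + 1·-43 = -297
  a_12 = 0·-297 + 1·-196 + 3·-92 + 1·-54 = -526
  a_13 = 0·-526 + 1·-297 + 3·-196 + 1·-92 = -977

0,1,3,1 ; -977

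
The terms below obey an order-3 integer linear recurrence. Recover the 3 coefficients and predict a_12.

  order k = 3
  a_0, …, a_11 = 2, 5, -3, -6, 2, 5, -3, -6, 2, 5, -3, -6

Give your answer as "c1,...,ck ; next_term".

1,-1,1 ; 2

  a_3 = 1·-3 + -1·5 + 1·2 = -6
  a_4 = 1·-6 + -1·-3 + 1·5 = 2
  a_5 = 1·2 + -1·-6 + 1·-3 = 5
  a_6 = 1·5 + -1·2 + 1·-6 = -3
  a_7 = 1·-3 + -1·5 + 1·2 = -6
  a_8 = 1·-6 + -1·-3 + 1·5 = 2
  a_9 = 1·2 + -1·-6 + 1·-3 = 5
  a_10 = 1·5 + -1·2 + 1·-6 = -3
  a_11 = 1·-3 + -1·5 + 1·2 = -6
  a_12 = 1·-6 + -1·-3 + 1·5 = 2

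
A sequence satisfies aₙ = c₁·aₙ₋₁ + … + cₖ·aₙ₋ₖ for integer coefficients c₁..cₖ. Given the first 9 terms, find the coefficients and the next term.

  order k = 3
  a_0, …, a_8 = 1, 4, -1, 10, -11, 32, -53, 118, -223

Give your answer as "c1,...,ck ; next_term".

0,3,-2 ; 460

  a_3 = 0·-1 + 3·4 + -2·1 = 10
  a_4 = 0·10 + 3·-1 + -2·4 = -11
  a_5 = 0·-11 + 3·10 + -2·-1 = 32
  a_6 = 0·32 + 3·-11 + -2·10 = -53
  a_7 = 0·-53 + 3·32 + -2·-11 = 118
  a_8 = 0·118 + 3·-53 + -2·32 = -223
  a_9 = 0·-223 + 3·118 + -2·-53 = 460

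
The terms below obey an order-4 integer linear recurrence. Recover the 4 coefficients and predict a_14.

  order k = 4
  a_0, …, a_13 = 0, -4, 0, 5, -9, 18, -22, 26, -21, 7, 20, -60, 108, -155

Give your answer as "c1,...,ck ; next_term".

-1,1,1,-1 ; 183

  a_4 = -1·5 + 1·0 + 1·-4 + -1·0 = -9
  a_5 = -1·-9 + 1·5 + 1·0 + -1·-4 = 18
  a_6 = -1·18 + 1·-9 + 1·5 + -1·0 = -22
  a_7 = -1·-22 + 1·18 + 1·-9 + -1·5 = 26
  a_8 = -1·26 + 1·-22 + 1·18 + -1·-9 = -21
  a_9 = -1·-21 + 1·26 + 1·-22 + -1·18 = 7
  a_10 = -1·7 + 1·-21 + 1·26 + -1·-22 = 20
  a_11 = -1·20 + 1·7 + 1·-21 + -1·26 = -60
  a_12 = -1·-60 + 1·20 + 1·7 + -1·-21 = 108
  a_13 = -1·108 + 1·-60 + 1·20 + -1·7 = -155
  a_14 = -1·-155 + 1·108 + 1·-60 + -1·20 = 183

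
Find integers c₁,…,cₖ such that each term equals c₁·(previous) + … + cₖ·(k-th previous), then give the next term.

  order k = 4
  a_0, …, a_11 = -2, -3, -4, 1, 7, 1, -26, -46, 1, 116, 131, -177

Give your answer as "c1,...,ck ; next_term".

  a_4 = 2·1 + -3·-4 + 1·-3 + 2·-2 = 7
  a_5 = 2·7 + -3·1 + 1·-4 + 2·-3 = 1
  a_6 = 2·1 + -3·7 + 1·1 + 2·-4 = -26
  a_7 = 2·-26 + -3·1 + 1·7 + 2·1 = -46
  a_8 = 2·-46 + -3·-26 + 1·1 + 2·7 = 1
  a_9 = 2·1 + -3·-46 + 1·-26 + 2·1 = 116
  a_10 = 2·116 + -3·1 + 1·-46 + 2·-26 = 131
  a_11 = 2·131 + -3·116 + 1·1 + 2·-46 = -177
  a_12 = 2·-177 + -3·131 + 1·116 + 2·1 = -629

2,-3,1,2 ; -629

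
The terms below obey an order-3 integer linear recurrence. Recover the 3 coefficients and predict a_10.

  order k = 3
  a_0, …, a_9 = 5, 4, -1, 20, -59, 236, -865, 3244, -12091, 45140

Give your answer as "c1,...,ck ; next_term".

-3,3,1 ; -168449

  a_3 = -3·-1 + 3·4 + 1·5 = 20
  a_4 = -3·20 + 3·-1 + 1·4 = -59
  a_5 = -3·-59 + 3·20 + 1·-1 = 236
  a_6 = -3·236 + 3·-59 + 1·20 = -865
  a_7 = -3·-865 + 3·236 + 1·-59 = 3244
  a_8 = -3·3244 + 3·-865 + 1·236 = -12091
  a_9 = -3·-12091 + 3·3244 + 1·-865 = 45140
  a_10 = -3·45140 + 3·-12091 + 1·3244 = -168449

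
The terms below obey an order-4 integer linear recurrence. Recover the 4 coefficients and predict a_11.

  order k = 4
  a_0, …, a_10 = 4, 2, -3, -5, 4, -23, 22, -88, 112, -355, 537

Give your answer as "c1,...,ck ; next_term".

-1,3,2,1 ; -1466

  a_4 = -1·-5 + 3·-3 + 2·2 + 1·4 = 4
  a_5 = -1·4 + 3·-5 + 2·-3 + 1·2 = -23
  a_6 = -1·-23 + 3·4 + 2·-5 + 1·-3 = 22
  a_7 = -1·22 + 3·-23 + 2·4 + 1·-5 = -88
  a_8 = -1·-88 + 3·22 + 2·-23 + 1·4 = 112
  a_9 = -1·112 + 3·-88 + 2·22 + 1·-23 = -355
  a_10 = -1·-355 + 3·112 + 2·-88 + 1·22 = 537
  a_11 = -1·537 + 3·-355 + 2·112 + 1·-88 = -1466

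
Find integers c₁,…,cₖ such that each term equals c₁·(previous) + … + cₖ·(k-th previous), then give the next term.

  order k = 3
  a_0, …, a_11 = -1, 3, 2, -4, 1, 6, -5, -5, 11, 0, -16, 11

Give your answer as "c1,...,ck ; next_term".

0,-1,1 ; 16

  a_3 = 0·2 + -1·3 + 1·-1 = -4
  a_4 = 0·-4 + -1·2 + 1·3 = 1
  a_5 = 0·1 + -1·-4 + 1·2 = 6
  a_6 = 0·6 + -1·1 + 1·-4 = -5
  a_7 = 0·-5 + -1·6 + 1·1 = -5
  a_8 = 0·-5 + -1·-5 + 1·6 = 11
  a_9 = 0·11 + -1·-5 + 1·-5 = 0
  a_10 = 0·0 + -1·11 + 1·-5 = -16
  a_11 = 0·-16 + -1·0 + 1·11 = 11
  a_12 = 0·11 + -1·-16 + 1·0 = 16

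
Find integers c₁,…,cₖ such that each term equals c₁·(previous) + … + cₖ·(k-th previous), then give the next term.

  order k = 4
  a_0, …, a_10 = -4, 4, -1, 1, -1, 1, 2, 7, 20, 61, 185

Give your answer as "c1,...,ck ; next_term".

3,0,0,1 ; 562

  a_4 = 3·1 + 0·-1 + 0·4 + 1·-4 = -1
  a_5 = 3·-1 + 0·1 + 0·-1 + 1·4 = 1
  a_6 = 3·1 + 0·-1 + 0·1 + 1·-1 = 2
  a_7 = 3·2 + 0·1 + 0·-1 + 1·1 = 7
  a_8 = 3·7 + 0·2 + 0·1 + 1·-1 = 20
  a_9 = 3·20 + 0·7 + 0·2 + 1·1 = 61
  a_10 = 3·61 + 0·20 + 0·7 + 1·2 = 185
  a_11 = 3·185 + 0·61 + 0·20 + 1·7 = 562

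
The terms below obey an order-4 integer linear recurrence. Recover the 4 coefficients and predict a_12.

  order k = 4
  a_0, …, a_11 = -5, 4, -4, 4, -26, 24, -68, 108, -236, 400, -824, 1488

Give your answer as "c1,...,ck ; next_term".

0,2,-2,2 ; -2920

  a_4 = 0·4 + 2·-4 + -2·4 + 2·-5 = -26
  a_5 = 0·-26 + 2·4 + -2·-4 + 2·4 = 24
  a_6 = 0·24 + 2·-26 + -2·4 + 2·-4 = -68
  a_7 = 0·-68 + 2·24 + -2·-26 + 2·4 = 108
  a_8 = 0·108 + 2·-68 + -2·24 + 2·-26 = -236
  a_9 = 0·-236 + 2·108 + -2·-68 + 2·24 = 400
  a_10 = 0·400 + 2·-236 + -2·108 + 2·-68 = -824
  a_11 = 0·-824 + 2·400 + -2·-236 + 2·108 = 1488
  a_12 = 0·1488 + 2·-824 + -2·400 + 2·-236 = -2920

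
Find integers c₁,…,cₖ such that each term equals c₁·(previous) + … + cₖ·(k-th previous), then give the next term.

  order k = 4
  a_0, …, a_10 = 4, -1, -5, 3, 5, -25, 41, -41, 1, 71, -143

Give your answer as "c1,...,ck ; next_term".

  a_4 = -2·3 + -1·-5 + 2·-1 + 2·4 = 5
  a_5 = -2·5 + -1·3 + 2·-5 + 2·-1 = -25
  a_6 = -2·-25 + -1·5 + 2·3 + 2·-5 = 41
  a_7 = -2·41 + -1·-25 + 2·5 + 2·3 = -41
  a_8 = -2·-41 + -1·41 + 2·-25 + 2·5 = 1
  a_9 = -2·1 + -1·-41 + 2·41 + 2·-25 = 71
  a_10 = -2·71 + -1·1 + 2·-41 + 2·41 = -143
  a_11 = -2·-143 + -1·71 + 2·1 + 2·-41 = 135

-2,-1,2,2 ; 135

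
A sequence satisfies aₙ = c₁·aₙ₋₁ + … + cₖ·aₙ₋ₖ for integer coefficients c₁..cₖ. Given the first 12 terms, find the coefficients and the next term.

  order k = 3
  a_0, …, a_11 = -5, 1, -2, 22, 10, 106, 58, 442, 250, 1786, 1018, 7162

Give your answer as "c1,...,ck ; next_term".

  a_3 = 1·-2 + 4·1 + -4·-5 = 22
  a_4 = 1·22 + 4·-2 + -4·1 = 10
  a_5 = 1·10 + 4·22 + -4·-2 = 106
  a_6 = 1·106 + 4·10 + -4·22 = 58
  a_7 = 1·58 + 4·106 + -4·10 = 442
  a_8 = 1·442 + 4·58 + -4·106 = 250
  a_9 = 1·250 + 4·442 + -4·58 = 1786
  a_10 = 1·1786 + 4·250 + -4·442 = 1018
  a_11 = 1·1018 + 4·1786 + -4·250 = 7162
  a_12 = 1·7162 + 4·1018 + -4·1786 = 4090

1,4,-4 ; 4090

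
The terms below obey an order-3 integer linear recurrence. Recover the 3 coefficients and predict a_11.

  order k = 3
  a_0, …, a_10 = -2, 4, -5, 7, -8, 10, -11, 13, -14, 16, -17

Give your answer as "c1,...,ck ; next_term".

  a_3 = -1·-5 + 1·4 + 1·-2 = 7
  a_4 = -1·7 + 1·-5 + 1·4 = -8
  a_5 = -1·-8 + 1·7 + 1·-5 = 10
  a_6 = -1·10 + 1·-8 + 1·7 = -11
  a_7 = -1·-11 + 1·10 + 1·-8 = 13
  a_8 = -1·13 + 1·-11 + 1·10 = -14
  a_9 = -1·-14 + 1·13 + 1·-11 = 16
  a_10 = -1·16 + 1·-14 + 1·13 = -17
  a_11 = -1·-17 + 1·16 + 1·-14 = 19

-1,1,1 ; 19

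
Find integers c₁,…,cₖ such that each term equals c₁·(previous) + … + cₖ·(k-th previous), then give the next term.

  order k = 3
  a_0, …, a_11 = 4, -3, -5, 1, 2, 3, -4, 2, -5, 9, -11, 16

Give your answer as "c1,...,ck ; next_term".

  a_3 = -1·-5 + 0·-3 + -1·4 = 1
  a_4 = -1·1 + 0·-5 + -1·-3 = 2
  a_5 = -1·2 + 0·1 + -1·-5 = 3
  a_6 = -1·3 + 0·2 + -1·1 = -4
  a_7 = -1·-4 + 0·3 + -1·2 = 2
  a_8 = -1·2 + 0·-4 + -1·3 = -5
  a_9 = -1·-5 + 0·2 + -1·-4 = 9
  a_10 = -1·9 + 0·-5 + -1·2 = -11
  a_11 = -1·-11 + 0·9 + -1·-5 = 16
  a_12 = -1·16 + 0·-11 + -1·9 = -25

-1,0,-1 ; -25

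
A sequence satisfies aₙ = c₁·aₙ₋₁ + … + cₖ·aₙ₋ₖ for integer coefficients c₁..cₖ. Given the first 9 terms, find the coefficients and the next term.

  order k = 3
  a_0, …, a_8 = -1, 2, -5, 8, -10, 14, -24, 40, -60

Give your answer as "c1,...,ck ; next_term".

-2,-2,-2 ; 88

  a_3 = -2·-5 + -2·2 + -2·-1 = 8
  a_4 = -2·8 + -2·-5 + -2·2 = -10
  a_5 = -2·-10 + -2·8 + -2·-5 = 14
  a_6 = -2·14 + -2·-10 + -2·8 = -24
  a_7 = -2·-24 + -2·14 + -2·-10 = 40
  a_8 = -2·40 + -2·-24 + -2·14 = -60
  a_9 = -2·-60 + -2·40 + -2·-24 = 88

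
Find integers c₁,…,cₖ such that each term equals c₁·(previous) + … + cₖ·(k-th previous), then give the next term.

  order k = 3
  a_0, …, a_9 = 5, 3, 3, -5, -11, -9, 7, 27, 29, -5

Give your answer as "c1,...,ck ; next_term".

1,-1,-1 ; -61

  a_3 = 1·3 + -1·3 + -1·5 = -5
  a_4 = 1·-5 + -1·3 + -1·3 = -11
  a_5 = 1·-11 + -1·-5 + -1·3 = -9
  a_6 = 1·-9 + -1·-11 + -1·-5 = 7
  a_7 = 1·7 + -1·-9 + -1·-11 = 27
  a_8 = 1·27 + -1·7 + -1·-9 = 29
  a_9 = 1·29 + -1·27 + -1·7 = -5
  a_10 = 1·-5 + -1·29 + -1·27 = -61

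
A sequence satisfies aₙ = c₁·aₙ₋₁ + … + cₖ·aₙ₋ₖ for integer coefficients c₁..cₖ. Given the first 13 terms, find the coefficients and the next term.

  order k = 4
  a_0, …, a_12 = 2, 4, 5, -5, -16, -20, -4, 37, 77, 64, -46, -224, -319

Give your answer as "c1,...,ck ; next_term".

1,-1,-1,-1 ; -113

  a_4 = 1·-5 + -1·5 + -1·4 + -1·2 = -16
  a_5 = 1·-16 + -1·-5 + -1·5 + -1·4 = -20
  a_6 = 1·-20 + -1·-16 + -1·-5 + -1·5 = -4
  a_7 = 1·-4 + -1·-20 + -1·-16 + -1·-5 = 37
  a_8 = 1·37 + -1·-4 + -1·-20 + -1·-16 = 77
  a_9 = 1·77 + -1·37 + -1·-4 + -1·-20 = 64
  a_10 = 1·64 + -1·77 + -1·37 + -1·-4 = -46
  a_11 = 1·-46 + -1·64 + -1·77 + -1·37 = -224
  a_12 = 1·-224 + -1·-46 + -1·64 + -1·77 = -319
  a_13 = 1·-319 + -1·-224 + -1·-46 + -1·64 = -113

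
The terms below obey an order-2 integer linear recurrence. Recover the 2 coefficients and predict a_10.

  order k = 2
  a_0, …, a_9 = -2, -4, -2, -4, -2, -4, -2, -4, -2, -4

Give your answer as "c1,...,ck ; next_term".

  a_2 = 0·-4 + 1·-2 = -2
  a_3 = 0·-2 + 1·-4 = -4
  a_4 = 0·-4 + 1·-2 = -2
  a_5 = 0·-2 + 1·-4 = -4
  a_6 = 0·-4 + 1·-2 = -2
  a_7 = 0·-2 + 1·-4 = -4
  a_8 = 0·-4 + 1·-2 = -2
  a_9 = 0·-2 + 1·-4 = -4
  a_10 = 0·-4 + 1·-2 = -2

0,1 ; -2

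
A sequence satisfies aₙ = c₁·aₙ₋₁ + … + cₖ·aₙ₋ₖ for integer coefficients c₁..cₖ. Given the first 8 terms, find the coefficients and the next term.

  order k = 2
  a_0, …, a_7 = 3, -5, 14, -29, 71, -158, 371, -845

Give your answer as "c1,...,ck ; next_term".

-1,3 ; 1958

  a_2 = -1·-5 + 3·3 = 14
  a_3 = -1·14 + 3·-5 = -29
  a_4 = -1·-29 + 3·14 = 71
  a_5 = -1·71 + 3·-29 = -158
  a_6 = -1·-158 + 3·71 = 371
  a_7 = -1·371 + 3·-158 = -845
  a_8 = -1·-845 + 3·371 = 1958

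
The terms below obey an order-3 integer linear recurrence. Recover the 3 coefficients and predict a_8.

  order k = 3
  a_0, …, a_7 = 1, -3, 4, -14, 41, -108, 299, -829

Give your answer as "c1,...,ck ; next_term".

  a_3 = -2·4 + 1·-3 + -3·1 = -14
  a_4 = -2·-14 + 1·4 + -3·-3 = 41
  a_5 = -2·41 + 1·-14 + -3·4 = -108
  a_6 = -2·-108 + 1·41 + -3·-14 = 299
  a_7 = -2·299 + 1·-108 + -3·41 = -829
  a_8 = -2·-829 + 1·299 + -3·-108 = 2281

-2,1,-3 ; 2281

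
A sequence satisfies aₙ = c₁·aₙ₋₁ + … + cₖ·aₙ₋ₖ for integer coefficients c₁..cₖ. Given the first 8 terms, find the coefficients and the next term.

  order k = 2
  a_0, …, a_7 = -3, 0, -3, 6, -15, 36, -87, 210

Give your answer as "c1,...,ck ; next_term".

-2,1 ; -507

  a_2 = -2·0 + 1·-3 = -3
  a_3 = -2·-3 + 1·0 = 6
  a_4 = -2·6 + 1·-3 = -15
  a_5 = -2·-15 + 1·6 = 36
  a_6 = -2·36 + 1·-15 = -87
  a_7 = -2·-87 + 1·36 = 210
  a_8 = -2·210 + 1·-87 = -507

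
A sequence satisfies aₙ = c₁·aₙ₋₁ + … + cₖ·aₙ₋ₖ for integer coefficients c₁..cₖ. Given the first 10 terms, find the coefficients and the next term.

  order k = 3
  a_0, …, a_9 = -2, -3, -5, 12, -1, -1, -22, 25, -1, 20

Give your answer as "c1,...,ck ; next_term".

  a_3 = -1·-5 + -1·-3 + -2·-2 = 12
  a_4 = -1·12 + -1·-5 + -2·-3 = -1
  a_5 = -1·-1 + -1·12 + -2·-5 = -1
  a_6 = -1·-1 + -1·-1 + -2·12 = -22
  a_7 = -1·-22 + -1·-1 + -2·-1 = 25
  a_8 = -1·25 + -1·-22 + -2·-1 = -1
  a_9 = -1·-1 + -1·25 + -2·-22 = 20
  a_10 = -1·20 + -1·-1 + -2·25 = -69

-1,-1,-2 ; -69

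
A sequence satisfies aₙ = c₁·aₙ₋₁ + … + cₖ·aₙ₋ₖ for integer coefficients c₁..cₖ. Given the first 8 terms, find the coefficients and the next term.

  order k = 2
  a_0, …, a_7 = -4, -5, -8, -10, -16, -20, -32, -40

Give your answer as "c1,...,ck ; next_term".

0,2 ; -64

  a_2 = 0·-5 + 2·-4 = -8
  a_3 = 0·-8 + 2·-5 = -10
  a_4 = 0·-10 + 2·-8 = -16
  a_5 = 0·-16 + 2·-10 = -20
  a_6 = 0·-20 + 2·-16 = -32
  a_7 = 0·-32 + 2·-20 = -40
  a_8 = 0·-40 + 2·-32 = -64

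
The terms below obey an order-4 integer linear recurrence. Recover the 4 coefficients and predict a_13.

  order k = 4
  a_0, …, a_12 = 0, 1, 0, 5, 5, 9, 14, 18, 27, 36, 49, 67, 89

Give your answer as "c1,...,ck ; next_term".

  a_4 = 1·5 + 1·0 + 0·1 + -1·0 = 5
  a_5 = 1·5 + 1·5 + 0·0 + -1·1 = 9
  a_6 = 1·9 + 1·5 + 0·5 + -1·0 = 14
  a_7 = 1·14 + 1·9 + 0·5 + -1·5 = 18
  a_8 = 1·18 + 1·14 + 0·9 + -1·5 = 27
  a_9 = 1·27 + 1·18 + 0·14 + -1·9 = 36
  a_10 = 1·36 + 1·27 + 0·18 + -1·14 = 49
  a_11 = 1·49 + 1·36 + 0·27 + -1·18 = 67
  a_12 = 1·67 + 1·49 + 0·36 + -1·27 = 89
  a_13 = 1·89 + 1·67 + 0·49 + -1·36 = 120

1,1,0,-1 ; 120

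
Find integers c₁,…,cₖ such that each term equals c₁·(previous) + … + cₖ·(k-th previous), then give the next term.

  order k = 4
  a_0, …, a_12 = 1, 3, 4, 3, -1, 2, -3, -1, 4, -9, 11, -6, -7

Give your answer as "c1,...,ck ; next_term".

  a_4 = -1·3 + 0·4 + 1·3 + -1·1 = -1
  a_5 = -1·-1 + 0·3 + 1·4 + -1·3 = 2
  a_6 = -1·2 + 0·-1 + 1·3 + -1·4 = -3
  a_7 = -1·-3 + 0·2 + 1·-1 + -1·3 = -1
  a_8 = -1·-1 + 0·-3 + 1·2 + -1·-1 = 4
  a_9 = -1·4 + 0·-1 + 1·-3 + -1·2 = -9
  a_10 = -1·-9 + 0·4 + 1·-1 + -1·-3 = 11
  a_11 = -1·11 + 0·-9 + 1·4 + -1·-1 = -6
  a_12 = -1·-6 + 0·11 + 1·-9 + -1·4 = -7
  a_13 = -1·-7 + 0·-6 + 1·11 + -1·-9 = 27

-1,0,1,-1 ; 27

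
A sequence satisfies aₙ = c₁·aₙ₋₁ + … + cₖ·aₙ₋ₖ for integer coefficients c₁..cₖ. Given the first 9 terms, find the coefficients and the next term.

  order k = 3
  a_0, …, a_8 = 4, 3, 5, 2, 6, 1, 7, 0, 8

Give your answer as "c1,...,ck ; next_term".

  a_3 = -1·5 + 1·3 + 1·4 = 2
  a_4 = -1·2 + 1·5 + 1·3 = 6
  a_5 = -1·6 + 1·2 + 1·5 = 1
  a_6 = -1·1 + 1·6 + 1·2 = 7
  a_7 = -1·7 + 1·1 + 1·6 = 0
  a_8 = -1·0 + 1·7 + 1·1 = 8
  a_9 = -1·8 + 1·0 + 1·7 = -1

-1,1,1 ; -1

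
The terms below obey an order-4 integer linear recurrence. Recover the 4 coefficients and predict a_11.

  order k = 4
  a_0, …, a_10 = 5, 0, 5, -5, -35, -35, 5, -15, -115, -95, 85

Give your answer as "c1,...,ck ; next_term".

2,-3,4,-2 ; 25

  a_4 = 2·-5 + -3·5 + 4·0 + -2·5 = -35
  a_5 = 2·-35 + -3·-5 + 4·5 + -2·0 = -35
  a_6 = 2·-35 + -3·-35 + 4·-5 + -2·5 = 5
  a_7 = 2·5 + -3·-35 + 4·-35 + -2·-5 = -15
  a_8 = 2·-15 + -3·5 + 4·-35 + -2·-35 = -115
  a_9 = 2·-115 + -3·-15 + 4·5 + -2·-35 = -95
  a_10 = 2·-95 + -3·-115 + 4·-15 + -2·5 = 85
  a_11 = 2·85 + -3·-95 + 4·-115 + -2·-15 = 25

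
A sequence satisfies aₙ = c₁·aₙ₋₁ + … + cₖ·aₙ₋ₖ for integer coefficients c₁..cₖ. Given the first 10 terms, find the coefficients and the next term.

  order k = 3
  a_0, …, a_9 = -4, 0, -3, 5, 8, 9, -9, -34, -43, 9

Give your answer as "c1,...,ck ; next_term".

  a_3 = 1·-3 + -1·0 + -2·-4 = 5
  a_4 = 1·5 + -1·-3 + -2·0 = 8
  a_5 = 1·8 + -1·5 + -2·-3 = 9
  a_6 = 1·9 + -1·8 + -2·5 = -9
  a_7 = 1·-9 + -1·9 + -2·8 = -34
  a_8 = 1·-34 + -1·-9 + -2·9 = -43
  a_9 = 1·-43 + -1·-34 + -2·-9 = 9
  a_10 = 1·9 + -1·-43 + -2·-34 = 120

1,-1,-2 ; 120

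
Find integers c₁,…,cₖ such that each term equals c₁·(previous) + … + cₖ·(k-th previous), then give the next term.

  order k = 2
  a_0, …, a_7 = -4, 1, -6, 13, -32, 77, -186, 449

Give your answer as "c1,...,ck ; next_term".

  a_2 = -2·1 + 1·-4 = -6
  a_3 = -2·-6 + 1·1 = 13
  a_4 = -2·13 + 1·-6 = -32
  a_5 = -2·-32 + 1·13 = 77
  a_6 = -2·77 + 1·-32 = -186
  a_7 = -2·-186 + 1·77 = 449
  a_8 = -2·449 + 1·-186 = -1084

-2,1 ; -1084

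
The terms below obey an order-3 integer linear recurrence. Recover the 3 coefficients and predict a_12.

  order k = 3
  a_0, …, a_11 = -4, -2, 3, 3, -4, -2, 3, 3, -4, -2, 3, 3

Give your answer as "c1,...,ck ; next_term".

  a_3 = -1·3 + -1·-2 + -1·-4 = 3
  a_4 = -1·3 + -1·3 + -1·-2 = -4
  a_5 = -1·-4 + -1·3 + -1·3 = -2
  a_6 = -1·-2 + -1·-4 + -1·3 = 3
  a_7 = -1·3 + -1·-2 + -1·-4 = 3
  a_8 = -1·3 + -1·3 + -1·-2 = -4
  a_9 = -1·-4 + -1·3 + -1·3 = -2
  a_10 = -1·-2 + -1·-4 + -1·3 = 3
  a_11 = -1·3 + -1·-2 + -1·-4 = 3
  a_12 = -1·3 + -1·3 + -1·-2 = -4

-1,-1,-1 ; -4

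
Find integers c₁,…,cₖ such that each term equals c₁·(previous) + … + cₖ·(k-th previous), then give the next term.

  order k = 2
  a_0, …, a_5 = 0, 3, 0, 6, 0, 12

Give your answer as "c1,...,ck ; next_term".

  a_2 = 0·3 + 2·0 = 0
  a_3 = 0·0 + 2·3 = 6
  a_4 = 0·6 + 2·0 = 0
  a_5 = 0·0 + 2·6 = 12
  a_6 = 0·12 + 2·0 = 0

0,2 ; 0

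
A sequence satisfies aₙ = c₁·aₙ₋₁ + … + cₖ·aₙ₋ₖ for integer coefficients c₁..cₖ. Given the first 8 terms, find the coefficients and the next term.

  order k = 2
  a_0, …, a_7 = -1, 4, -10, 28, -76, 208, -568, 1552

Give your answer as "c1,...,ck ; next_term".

-2,2 ; -4240

  a_2 = -2·4 + 2·-1 = -10
  a_3 = -2·-10 + 2·4 = 28
  a_4 = -2·28 + 2·-10 = -76
  a_5 = -2·-76 + 2·28 = 208
  a_6 = -2·208 + 2·-76 = -568
  a_7 = -2·-568 + 2·208 = 1552
  a_8 = -2·1552 + 2·-568 = -4240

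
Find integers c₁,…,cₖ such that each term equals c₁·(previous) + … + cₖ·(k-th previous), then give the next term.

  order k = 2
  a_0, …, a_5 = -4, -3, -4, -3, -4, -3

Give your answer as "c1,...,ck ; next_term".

  a_2 = 0·-3 + 1·-4 = -4
  a_3 = 0·-4 + 1·-3 = -3
  a_4 = 0·-3 + 1·-4 = -4
  a_5 = 0·-4 + 1·-3 = -3
  a_6 = 0·-3 + 1·-4 = -4

0,1 ; -4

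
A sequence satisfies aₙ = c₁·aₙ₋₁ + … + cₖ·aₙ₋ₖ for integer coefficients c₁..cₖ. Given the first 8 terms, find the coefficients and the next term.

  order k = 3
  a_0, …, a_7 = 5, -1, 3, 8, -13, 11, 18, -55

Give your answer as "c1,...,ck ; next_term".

-1,-1,2 ; 59

  a_3 = -1·3 + -1·-1 + 2·5 = 8
  a_4 = -1·8 + -1·3 + 2·-1 = -13
  a_5 = -1·-13 + -1·8 + 2·3 = 11
  a_6 = -1·11 + -1·-13 + 2·8 = 18
  a_7 = -1·18 + -1·11 + 2·-13 = -55
  a_8 = -1·-55 + -1·18 + 2·11 = 59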